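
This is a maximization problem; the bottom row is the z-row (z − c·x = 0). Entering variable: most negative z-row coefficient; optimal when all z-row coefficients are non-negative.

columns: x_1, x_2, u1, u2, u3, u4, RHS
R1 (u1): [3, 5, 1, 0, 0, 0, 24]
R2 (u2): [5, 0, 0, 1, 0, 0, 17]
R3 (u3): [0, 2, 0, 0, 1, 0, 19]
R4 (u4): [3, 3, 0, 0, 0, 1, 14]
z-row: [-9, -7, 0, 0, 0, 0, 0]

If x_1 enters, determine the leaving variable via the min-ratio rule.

Column x_1 entries and ratios — u1: 24/3 = 8; u2: 17/5 = 17/5; u3: 0 ≤ 0, skip; u4: 14/3 = 14/3.
Smallest ratio is 17/5 in the row of u2, so u2 leaves.

u2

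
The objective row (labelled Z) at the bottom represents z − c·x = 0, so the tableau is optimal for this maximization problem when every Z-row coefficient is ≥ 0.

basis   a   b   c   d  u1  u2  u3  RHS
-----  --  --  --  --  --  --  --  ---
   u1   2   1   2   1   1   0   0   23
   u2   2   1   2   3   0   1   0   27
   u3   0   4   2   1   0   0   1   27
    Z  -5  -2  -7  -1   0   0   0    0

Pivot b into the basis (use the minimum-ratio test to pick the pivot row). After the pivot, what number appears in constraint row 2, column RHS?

81/4

Ratio test on column b — row 1: 23/1 = 23; row 2: 27/1 = 27; row 3: 27/4 = 27/4. Minimum is 27/4 at row 3 (u3 leaves); pivot element 4.
Divide row 3 by 4; eliminate column b from the other rows.
Row 2 update in column RHS: 27 − 1·(27/4) = 81/4.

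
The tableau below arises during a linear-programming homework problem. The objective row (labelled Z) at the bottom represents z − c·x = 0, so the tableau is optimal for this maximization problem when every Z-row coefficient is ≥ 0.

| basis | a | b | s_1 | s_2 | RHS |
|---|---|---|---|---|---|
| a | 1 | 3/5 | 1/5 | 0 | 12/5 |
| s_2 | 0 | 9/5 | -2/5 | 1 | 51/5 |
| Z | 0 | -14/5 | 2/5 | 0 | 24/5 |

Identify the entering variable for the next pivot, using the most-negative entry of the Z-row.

b

Negative Z-row entries: b: -14/5.
The most negative is -14/5 in column b, so b enters.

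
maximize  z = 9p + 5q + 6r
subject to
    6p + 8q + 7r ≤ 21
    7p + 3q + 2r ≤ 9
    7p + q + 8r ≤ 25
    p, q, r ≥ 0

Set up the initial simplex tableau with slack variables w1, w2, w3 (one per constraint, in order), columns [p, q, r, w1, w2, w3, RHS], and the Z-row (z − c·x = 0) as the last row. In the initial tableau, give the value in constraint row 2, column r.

Constraint 2 has coefficient 2 on r.

2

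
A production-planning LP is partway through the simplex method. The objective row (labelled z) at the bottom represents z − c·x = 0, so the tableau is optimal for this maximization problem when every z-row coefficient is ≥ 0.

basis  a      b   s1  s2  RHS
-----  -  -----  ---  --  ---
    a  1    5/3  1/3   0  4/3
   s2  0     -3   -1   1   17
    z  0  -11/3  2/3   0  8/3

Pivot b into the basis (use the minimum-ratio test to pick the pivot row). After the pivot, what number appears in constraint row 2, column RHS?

97/5

Ratio test on column b — row 1: (4/3)/(5/3) = 4/5; row 2: entry -3 ≤ 0. Minimum is 4/5 at row 1 (a leaves); pivot element 5/3.
Divide row 1 by 5/3; eliminate column b from the other rows.
Row 2 update in column RHS: 17 − (-3)·(4/5) = 97/5.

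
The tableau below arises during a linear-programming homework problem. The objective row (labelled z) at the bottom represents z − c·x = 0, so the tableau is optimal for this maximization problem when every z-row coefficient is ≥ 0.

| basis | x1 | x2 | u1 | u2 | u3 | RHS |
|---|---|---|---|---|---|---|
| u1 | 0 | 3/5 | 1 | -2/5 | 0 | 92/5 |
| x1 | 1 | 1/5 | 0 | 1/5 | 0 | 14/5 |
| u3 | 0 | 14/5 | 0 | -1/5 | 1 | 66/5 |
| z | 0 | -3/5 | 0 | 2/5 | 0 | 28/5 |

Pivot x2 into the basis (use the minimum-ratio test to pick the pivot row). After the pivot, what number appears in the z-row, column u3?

Ratio test on column x2 — row 1: (92/5)/(3/5) = 92/3; row 2: (14/5)/(1/5) = 14; row 3: (66/5)/(14/5) = 33/7. Minimum is 33/7 at row 3 (u3 leaves); pivot element 14/5.
Divide row 3 by 14/5; eliminate column x2 from the other rows.
z-row update in column u3: 0 − (-3/5)·(5/14) = 3/14.

3/14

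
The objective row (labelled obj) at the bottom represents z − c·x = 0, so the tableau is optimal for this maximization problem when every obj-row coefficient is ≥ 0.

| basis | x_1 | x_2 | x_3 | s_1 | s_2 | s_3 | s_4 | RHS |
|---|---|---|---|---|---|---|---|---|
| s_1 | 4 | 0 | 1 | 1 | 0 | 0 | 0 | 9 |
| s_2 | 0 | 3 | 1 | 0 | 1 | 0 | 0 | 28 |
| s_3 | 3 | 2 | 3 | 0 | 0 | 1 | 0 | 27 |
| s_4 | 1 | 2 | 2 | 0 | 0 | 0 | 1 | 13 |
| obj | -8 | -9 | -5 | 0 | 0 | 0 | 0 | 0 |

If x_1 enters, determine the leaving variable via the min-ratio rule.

s_1

Column x_1 entries and ratios — s_1: 9/4 = 9/4; s_2: 0 ≤ 0, skip; s_3: 27/3 = 9; s_4: 13/1 = 13.
Smallest ratio is 9/4 in the row of s_1, so s_1 leaves.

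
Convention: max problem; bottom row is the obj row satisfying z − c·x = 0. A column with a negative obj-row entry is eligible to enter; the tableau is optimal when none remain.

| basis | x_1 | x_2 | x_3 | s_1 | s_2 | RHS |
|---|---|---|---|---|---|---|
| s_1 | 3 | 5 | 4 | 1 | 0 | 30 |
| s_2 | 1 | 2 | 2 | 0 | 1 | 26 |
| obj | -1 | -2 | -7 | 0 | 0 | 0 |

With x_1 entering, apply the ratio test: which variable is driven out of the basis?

Column x_1 entries and ratios — s_1: 30/3 = 10; s_2: 26/1 = 26.
Smallest ratio is 10 in the row of s_1, so s_1 leaves.

s_1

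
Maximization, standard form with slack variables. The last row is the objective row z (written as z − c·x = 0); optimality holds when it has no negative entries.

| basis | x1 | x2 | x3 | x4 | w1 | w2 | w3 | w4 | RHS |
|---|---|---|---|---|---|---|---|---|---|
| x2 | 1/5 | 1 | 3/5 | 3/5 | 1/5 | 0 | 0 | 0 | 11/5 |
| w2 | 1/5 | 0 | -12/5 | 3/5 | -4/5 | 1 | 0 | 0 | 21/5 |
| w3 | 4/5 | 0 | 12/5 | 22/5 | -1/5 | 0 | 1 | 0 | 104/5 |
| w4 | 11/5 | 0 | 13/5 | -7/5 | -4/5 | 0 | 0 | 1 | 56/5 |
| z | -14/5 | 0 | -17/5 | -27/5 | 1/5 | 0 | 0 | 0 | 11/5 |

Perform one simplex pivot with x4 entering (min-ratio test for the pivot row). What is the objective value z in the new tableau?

22

Ratio test on column x4 — row 1: (11/5)/(3/5) = 11/3; row 2: (21/5)/(3/5) = 7; row 3: (104/5)/(22/5) = 52/11; row 4: entry -7/5 ≤ 0. Minimum is 11/3 at row 1 (x2 leaves); pivot element 3/5.
Pivot on row 1; the z-row RHS becomes 11/5 − (-27/5)·(11/3) = 22.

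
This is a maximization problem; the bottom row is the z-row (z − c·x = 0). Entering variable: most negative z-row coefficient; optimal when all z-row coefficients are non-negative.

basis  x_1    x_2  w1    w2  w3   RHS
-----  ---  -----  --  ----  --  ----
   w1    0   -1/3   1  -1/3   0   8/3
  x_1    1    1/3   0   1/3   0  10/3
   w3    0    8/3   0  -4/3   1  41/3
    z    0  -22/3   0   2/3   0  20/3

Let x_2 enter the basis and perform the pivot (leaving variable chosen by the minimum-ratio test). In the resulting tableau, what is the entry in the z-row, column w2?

-3

Ratio test on column x_2 — row 1: entry -1/3 ≤ 0; row 2: (10/3)/(1/3) = 10; row 3: (41/3)/(8/3) = 41/8. Minimum is 41/8 at row 3 (w3 leaves); pivot element 8/3.
Divide row 3 by 8/3; eliminate column x_2 from the other rows.
z-row update in column w2: 2/3 − (-22/3)·(-1/2) = -3.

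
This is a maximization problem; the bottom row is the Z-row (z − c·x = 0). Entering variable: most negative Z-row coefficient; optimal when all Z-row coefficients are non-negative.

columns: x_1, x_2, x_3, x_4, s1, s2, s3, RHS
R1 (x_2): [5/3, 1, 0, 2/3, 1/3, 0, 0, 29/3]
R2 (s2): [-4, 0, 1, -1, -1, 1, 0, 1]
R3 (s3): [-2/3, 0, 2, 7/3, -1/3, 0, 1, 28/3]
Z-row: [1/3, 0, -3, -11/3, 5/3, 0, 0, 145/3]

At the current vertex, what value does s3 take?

28/3

s3 is basic (row 3); its value is the RHS of that row, 28/3.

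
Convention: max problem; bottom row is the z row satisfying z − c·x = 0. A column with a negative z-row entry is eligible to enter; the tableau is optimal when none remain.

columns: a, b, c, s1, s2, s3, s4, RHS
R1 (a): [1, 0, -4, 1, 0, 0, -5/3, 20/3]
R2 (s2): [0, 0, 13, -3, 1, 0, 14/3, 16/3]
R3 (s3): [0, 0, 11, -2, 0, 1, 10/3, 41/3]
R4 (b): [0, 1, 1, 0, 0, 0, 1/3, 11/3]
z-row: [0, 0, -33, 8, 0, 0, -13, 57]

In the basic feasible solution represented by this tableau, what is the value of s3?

41/3

s3 is basic (row 3); its value is the RHS of that row, 41/3.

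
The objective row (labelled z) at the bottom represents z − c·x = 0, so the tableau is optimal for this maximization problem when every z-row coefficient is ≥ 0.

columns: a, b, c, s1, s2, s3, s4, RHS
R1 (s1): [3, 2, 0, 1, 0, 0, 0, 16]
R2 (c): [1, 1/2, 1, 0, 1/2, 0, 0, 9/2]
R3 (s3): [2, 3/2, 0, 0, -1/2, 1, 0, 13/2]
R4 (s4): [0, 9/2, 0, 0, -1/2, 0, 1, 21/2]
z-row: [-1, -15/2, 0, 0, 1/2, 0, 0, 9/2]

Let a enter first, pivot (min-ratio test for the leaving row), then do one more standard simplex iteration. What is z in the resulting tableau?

47/2

Ratio test on column a — row 1: 16/3 = 16/3; row 2: (9/2)/1 = 9/2; row 3: (13/2)/2 = 13/4; row 4: entry 0 ≤ 0. Minimum is 13/4 at row 3 (s3 leaves); pivot element 2.
Pivot on row 3; the z-row RHS becomes 9/2 − (-1)·(13/4) = 31/4.
Next entering variable (most negative z-row entry -27/4): b.
Ratio test on column b — row 1: entry -1/4 ≤ 0; row 2: entry -1/4 ≤ 0; row 3: (13/4)/(3/4) = 13/3; row 4: (21/2)/(9/2) = 7/3. Minimum is 7/3 at row 4 (s4 leaves); pivot element 9/2.
After the second pivot the z-row RHS is 31/4 − (-27/4)·(7/3) = 47/2.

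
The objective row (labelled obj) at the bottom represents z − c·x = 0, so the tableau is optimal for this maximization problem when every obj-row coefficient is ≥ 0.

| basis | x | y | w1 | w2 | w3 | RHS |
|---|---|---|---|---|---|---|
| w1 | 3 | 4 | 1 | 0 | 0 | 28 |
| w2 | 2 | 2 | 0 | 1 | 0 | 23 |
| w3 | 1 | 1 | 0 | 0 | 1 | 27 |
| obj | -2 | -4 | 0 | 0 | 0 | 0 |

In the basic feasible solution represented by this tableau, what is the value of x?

0

x is not in the basis, so in the current basic feasible solution x = 0.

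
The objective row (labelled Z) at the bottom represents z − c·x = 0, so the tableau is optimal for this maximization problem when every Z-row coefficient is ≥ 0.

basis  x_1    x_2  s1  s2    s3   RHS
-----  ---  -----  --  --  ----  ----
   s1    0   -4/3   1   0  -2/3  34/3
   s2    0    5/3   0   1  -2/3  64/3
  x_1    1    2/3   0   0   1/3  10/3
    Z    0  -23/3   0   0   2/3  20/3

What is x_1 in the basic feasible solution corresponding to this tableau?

10/3

x_1 is basic (row 3); its value is the RHS of that row, 10/3.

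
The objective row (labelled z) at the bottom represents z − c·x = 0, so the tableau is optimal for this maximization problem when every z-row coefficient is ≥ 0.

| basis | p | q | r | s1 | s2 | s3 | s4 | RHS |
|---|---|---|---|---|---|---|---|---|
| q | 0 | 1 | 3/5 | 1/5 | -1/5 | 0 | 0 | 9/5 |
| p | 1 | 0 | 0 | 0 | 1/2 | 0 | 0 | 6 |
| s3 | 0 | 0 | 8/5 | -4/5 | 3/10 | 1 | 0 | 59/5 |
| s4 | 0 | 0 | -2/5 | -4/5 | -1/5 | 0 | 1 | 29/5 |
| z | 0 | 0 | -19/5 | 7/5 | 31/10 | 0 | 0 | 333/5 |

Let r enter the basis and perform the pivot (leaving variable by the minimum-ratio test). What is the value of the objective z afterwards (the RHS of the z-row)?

Ratio test on column r — row 1: (9/5)/(3/5) = 3; row 2: entry 0 ≤ 0; row 3: (59/5)/(8/5) = 59/8; row 4: entry -2/5 ≤ 0. Minimum is 3 at row 1 (q leaves); pivot element 3/5.
Pivot on row 1; the z-row RHS becomes 333/5 − (-19/5)·3 = 78.

78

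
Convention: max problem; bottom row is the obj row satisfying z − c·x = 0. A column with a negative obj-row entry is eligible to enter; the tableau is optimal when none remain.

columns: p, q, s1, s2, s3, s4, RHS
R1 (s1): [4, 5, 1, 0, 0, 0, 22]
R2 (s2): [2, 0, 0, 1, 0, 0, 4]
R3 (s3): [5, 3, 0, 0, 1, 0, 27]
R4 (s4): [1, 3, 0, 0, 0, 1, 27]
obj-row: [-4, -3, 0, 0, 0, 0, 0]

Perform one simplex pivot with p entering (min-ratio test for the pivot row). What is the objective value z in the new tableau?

8

Ratio test on column p — row 1: 22/4 = 11/2; row 2: 4/2 = 2; row 3: 27/5 = 27/5; row 4: 27/1 = 27. Minimum is 2 at row 2 (s2 leaves); pivot element 2.
Pivot on row 2; the obj-row RHS becomes 0 − (-4)·2 = 8.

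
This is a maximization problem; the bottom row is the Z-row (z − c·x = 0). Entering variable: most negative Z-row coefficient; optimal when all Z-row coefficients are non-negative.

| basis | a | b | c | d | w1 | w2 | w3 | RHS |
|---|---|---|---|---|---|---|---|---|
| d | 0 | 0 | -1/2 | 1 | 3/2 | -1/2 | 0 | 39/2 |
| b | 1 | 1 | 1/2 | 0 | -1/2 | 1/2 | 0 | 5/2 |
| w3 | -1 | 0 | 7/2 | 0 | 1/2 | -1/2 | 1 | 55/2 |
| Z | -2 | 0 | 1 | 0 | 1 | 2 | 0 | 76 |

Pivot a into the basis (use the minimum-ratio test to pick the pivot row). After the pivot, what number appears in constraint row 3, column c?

4

Ratio test on column a — row 1: entry 0 ≤ 0; row 2: (5/2)/1 = 5/2; row 3: entry -1 ≤ 0. Minimum is 5/2 at row 2 (b leaves); pivot element 1.
Divide row 2 by 1; eliminate column a from the other rows.
Row 3 update in column c: 7/2 − (-1)·(1/2) = 4.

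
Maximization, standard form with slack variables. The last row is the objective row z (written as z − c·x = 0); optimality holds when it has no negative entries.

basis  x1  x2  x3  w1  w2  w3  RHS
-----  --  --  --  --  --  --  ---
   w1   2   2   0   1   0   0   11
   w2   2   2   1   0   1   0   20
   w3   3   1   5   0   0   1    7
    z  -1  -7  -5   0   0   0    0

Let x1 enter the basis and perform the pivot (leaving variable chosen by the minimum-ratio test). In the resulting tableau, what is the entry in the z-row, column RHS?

Ratio test on column x1 — row 1: 11/2 = 11/2; row 2: 20/2 = 10; row 3: 7/3 = 7/3. Minimum is 7/3 at row 3 (w3 leaves); pivot element 3.
Divide row 3 by 3; eliminate column x1 from the other rows.
z-row update in column RHS: 0 − (-1)·(7/3) = 7/3.

7/3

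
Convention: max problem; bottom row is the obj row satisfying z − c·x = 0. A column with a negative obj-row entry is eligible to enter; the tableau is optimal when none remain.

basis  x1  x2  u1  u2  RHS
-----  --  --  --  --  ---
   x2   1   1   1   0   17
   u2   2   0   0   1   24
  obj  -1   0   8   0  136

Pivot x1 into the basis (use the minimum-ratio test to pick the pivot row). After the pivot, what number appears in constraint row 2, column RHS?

12

Ratio test on column x1 — row 1: 17/1 = 17; row 2: 24/2 = 12. Minimum is 12 at row 2 (u2 leaves); pivot element 2.
Divide row 2 by 2; eliminate column x1 from the other rows.
In the new row 2, the RHS entry is the old entry divided by the pivot: 24/2 = 12.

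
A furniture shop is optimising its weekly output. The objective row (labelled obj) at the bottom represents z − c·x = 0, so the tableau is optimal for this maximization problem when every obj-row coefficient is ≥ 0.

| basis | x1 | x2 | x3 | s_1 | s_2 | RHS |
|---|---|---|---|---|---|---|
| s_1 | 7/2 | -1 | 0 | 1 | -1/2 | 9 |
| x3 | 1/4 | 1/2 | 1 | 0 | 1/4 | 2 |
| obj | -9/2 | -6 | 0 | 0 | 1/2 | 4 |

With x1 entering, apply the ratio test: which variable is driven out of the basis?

Column x1 entries and ratios — s_1: 9/(7/2) = 18/7; x3: 2/(1/4) = 8.
Smallest ratio is 18/7 in the row of s_1, so s_1 leaves.

s_1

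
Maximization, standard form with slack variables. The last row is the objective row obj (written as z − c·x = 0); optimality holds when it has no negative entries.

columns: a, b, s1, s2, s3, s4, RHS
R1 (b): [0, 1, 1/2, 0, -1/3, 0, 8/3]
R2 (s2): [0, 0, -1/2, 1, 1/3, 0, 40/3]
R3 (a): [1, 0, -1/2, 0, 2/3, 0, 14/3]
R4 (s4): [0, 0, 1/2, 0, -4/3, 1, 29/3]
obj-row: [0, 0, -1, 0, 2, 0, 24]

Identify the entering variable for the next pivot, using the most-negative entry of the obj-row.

Negative obj-row entries: s1: -1.
The most negative is -1 in column s1, so s1 enters.

s1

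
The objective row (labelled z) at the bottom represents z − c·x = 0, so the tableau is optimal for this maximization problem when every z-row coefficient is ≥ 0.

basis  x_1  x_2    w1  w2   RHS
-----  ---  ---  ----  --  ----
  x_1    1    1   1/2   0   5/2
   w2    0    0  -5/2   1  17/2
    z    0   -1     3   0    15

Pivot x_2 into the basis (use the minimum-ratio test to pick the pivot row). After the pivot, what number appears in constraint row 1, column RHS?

5/2

Ratio test on column x_2 — row 1: (5/2)/1 = 5/2; row 2: entry 0 ≤ 0. Minimum is 5/2 at row 1 (x_1 leaves); pivot element 1.
Divide row 1 by 1; eliminate column x_2 from the other rows.
In the new row 1, the RHS entry is the old entry divided by the pivot: (5/2)/1 = 5/2.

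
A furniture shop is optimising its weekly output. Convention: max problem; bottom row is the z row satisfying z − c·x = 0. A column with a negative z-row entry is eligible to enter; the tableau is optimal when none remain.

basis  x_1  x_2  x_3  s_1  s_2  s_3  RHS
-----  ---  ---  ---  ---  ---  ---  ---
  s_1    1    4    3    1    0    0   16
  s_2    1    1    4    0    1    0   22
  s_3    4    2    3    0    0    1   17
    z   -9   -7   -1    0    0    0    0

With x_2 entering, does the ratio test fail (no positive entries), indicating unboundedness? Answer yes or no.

Column x_2 has positive entries in row(s) 1, 2, 3, so the ratio test bounds it — not unbounded.

no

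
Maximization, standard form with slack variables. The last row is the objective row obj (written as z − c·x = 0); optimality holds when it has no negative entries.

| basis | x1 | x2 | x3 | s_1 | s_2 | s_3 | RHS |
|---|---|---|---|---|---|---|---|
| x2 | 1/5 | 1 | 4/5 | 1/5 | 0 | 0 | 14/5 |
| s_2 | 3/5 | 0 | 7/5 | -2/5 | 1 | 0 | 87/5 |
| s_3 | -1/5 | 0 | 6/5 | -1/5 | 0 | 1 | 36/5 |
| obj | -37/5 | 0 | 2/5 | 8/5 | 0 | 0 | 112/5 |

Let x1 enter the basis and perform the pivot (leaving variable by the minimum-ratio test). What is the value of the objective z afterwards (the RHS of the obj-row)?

Ratio test on column x1 — row 1: (14/5)/(1/5) = 14; row 2: (87/5)/(3/5) = 29; row 3: entry -1/5 ≤ 0. Minimum is 14 at row 1 (x2 leaves); pivot element 1/5.
Pivot on row 1; the obj-row RHS becomes 112/5 − (-37/5)·14 = 126.

126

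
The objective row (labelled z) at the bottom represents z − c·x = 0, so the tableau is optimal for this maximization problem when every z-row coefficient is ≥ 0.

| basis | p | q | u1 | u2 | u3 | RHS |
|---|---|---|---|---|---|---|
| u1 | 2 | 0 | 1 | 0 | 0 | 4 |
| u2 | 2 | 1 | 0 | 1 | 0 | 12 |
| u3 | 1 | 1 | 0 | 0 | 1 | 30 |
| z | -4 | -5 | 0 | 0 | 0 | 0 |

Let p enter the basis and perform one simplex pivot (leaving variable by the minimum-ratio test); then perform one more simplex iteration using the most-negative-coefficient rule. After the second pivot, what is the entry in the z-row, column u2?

5

Ratio test on column p — row 1: 4/2 = 2; row 2: 12/2 = 6; row 3: 30/1 = 30. Minimum is 2 at row 1 (u1 leaves); pivot element 2.
Divide row 1 by 2; eliminate column p from the other rows.
Second iteration: most negative z-row entry is -5 in column q, so q enters.
Ratio test on column q — row 1: entry 0 ≤ 0; row 2: 8/1 = 8; row 3: 28/1 = 28. Minimum is 8 at row 2 (u2 leaves); pivot element 1.
Divide row 2 by 1; eliminate column q from the other rows.
After both pivots, the entry at the z-row, column u2 is 5.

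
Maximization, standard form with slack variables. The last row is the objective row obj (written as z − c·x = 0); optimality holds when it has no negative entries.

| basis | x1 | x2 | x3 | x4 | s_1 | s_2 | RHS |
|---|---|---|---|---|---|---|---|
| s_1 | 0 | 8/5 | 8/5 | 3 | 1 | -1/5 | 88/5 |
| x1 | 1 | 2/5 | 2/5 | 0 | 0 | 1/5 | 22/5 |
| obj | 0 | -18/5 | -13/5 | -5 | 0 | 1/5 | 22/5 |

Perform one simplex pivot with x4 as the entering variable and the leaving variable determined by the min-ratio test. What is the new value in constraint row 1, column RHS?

Ratio test on column x4 — row 1: (88/5)/3 = 88/15; row 2: entry 0 ≤ 0. Minimum is 88/15 at row 1 (s_1 leaves); pivot element 3.
Divide row 1 by 3; eliminate column x4 from the other rows.
In the new row 1, the RHS entry is the old entry divided by the pivot: (88/5)/3 = 88/15.

88/15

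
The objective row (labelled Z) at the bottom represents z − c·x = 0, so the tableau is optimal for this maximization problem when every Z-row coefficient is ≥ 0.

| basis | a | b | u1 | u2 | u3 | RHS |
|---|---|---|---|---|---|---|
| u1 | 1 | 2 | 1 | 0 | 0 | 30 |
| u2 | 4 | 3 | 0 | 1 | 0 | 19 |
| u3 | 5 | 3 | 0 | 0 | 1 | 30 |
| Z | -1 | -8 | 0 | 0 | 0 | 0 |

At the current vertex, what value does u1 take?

u1 is basic (row 1); its value is the RHS of that row, 30.

30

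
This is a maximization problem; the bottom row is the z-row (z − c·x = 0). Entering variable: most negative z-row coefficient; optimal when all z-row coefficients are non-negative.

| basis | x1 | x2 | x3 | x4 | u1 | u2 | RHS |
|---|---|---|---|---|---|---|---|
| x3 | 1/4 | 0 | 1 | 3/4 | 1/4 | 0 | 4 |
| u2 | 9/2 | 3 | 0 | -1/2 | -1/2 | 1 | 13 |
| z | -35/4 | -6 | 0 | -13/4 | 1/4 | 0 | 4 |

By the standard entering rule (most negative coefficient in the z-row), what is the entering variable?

Negative z-row entries: x1: -35/4, x2: -6, x4: -13/4.
The most negative is -35/4 in column x1, so x1 enters.

x1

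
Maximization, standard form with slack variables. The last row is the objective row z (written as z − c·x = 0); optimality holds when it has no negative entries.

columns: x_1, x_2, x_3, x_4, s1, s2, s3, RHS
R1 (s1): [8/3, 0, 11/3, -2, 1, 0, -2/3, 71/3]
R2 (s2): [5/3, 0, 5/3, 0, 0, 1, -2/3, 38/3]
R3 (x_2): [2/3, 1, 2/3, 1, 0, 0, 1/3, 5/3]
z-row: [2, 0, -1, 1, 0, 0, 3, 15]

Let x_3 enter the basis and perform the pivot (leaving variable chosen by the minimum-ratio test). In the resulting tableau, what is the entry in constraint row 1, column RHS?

Ratio test on column x_3 — row 1: (71/3)/(11/3) = 71/11; row 2: (38/3)/(5/3) = 38/5; row 3: (5/3)/(2/3) = 5/2. Minimum is 5/2 at row 3 (x_2 leaves); pivot element 2/3.
Divide row 3 by 2/3; eliminate column x_3 from the other rows.
Row 1 update in column RHS: 71/3 − (11/3)·(5/2) = 29/2.

29/2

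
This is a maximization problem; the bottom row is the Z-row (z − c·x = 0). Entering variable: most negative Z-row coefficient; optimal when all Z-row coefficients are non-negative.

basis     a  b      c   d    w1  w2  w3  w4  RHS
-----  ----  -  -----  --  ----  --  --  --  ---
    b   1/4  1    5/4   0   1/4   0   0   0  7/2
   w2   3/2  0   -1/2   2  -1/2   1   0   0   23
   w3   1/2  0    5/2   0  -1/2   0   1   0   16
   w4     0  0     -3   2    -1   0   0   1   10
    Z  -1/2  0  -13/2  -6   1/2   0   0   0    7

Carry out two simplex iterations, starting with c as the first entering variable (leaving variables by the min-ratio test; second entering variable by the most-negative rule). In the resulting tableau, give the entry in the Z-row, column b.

62/5

Ratio test on column c — row 1: (7/2)/(5/4) = 14/5; row 2: entry -1/2 ≤ 0; row 3: 16/(5/2) = 32/5; row 4: entry -3 ≤ 0. Minimum is 14/5 at row 1 (b leaves); pivot element 5/4.
Divide row 1 by 5/4; eliminate column c from the other rows.
Second iteration: most negative Z-row entry is -6 in column d, so d enters.
Ratio test on column d — row 1: entry 0 ≤ 0; row 2: (122/5)/2 = 61/5; row 3: entry 0 ≤ 0; row 4: (92/5)/2 = 46/5. Minimum is 46/5 at row 4 (w4 leaves); pivot element 2.
Divide row 4 by 2; eliminate column d from the other rows.
After both pivots, the entry at the Z-row, column b is 62/5.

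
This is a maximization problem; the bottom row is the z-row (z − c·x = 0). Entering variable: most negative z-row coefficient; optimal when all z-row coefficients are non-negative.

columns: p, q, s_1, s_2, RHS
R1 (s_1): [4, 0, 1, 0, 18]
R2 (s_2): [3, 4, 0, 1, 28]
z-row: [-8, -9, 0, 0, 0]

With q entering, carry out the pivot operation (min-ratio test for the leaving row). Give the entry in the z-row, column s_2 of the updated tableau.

Ratio test on column q — row 1: entry 0 ≤ 0; row 2: 28/4 = 7. Minimum is 7 at row 2 (s_2 leaves); pivot element 4.
Divide row 2 by 4; eliminate column q from the other rows.
z-row update in column s_2: 0 − (-9)·(1/4) = 9/4.

9/4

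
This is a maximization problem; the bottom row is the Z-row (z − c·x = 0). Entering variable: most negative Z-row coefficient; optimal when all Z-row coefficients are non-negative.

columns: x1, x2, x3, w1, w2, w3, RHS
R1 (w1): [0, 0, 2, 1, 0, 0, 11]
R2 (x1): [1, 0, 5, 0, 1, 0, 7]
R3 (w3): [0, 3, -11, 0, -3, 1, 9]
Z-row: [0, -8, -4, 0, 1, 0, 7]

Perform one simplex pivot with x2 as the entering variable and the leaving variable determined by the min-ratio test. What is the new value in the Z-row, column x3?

Ratio test on column x2 — row 1: entry 0 ≤ 0; row 2: entry 0 ≤ 0; row 3: 9/3 = 3. Minimum is 3 at row 3 (w3 leaves); pivot element 3.
Divide row 3 by 3; eliminate column x2 from the other rows.
Z-row update in column x3: -4 − (-8)·(-11/3) = -100/3.

-100/3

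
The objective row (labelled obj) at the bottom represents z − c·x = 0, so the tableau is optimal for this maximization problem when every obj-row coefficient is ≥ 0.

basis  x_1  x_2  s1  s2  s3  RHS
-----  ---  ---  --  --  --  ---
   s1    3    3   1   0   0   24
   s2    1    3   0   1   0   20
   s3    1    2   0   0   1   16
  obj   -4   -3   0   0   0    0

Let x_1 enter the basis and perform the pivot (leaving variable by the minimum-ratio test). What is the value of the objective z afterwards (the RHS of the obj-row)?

32

Ratio test on column x_1 — row 1: 24/3 = 8; row 2: 20/1 = 20; row 3: 16/1 = 16. Minimum is 8 at row 1 (s1 leaves); pivot element 3.
Pivot on row 1; the obj-row RHS becomes 0 − (-4)·8 = 32.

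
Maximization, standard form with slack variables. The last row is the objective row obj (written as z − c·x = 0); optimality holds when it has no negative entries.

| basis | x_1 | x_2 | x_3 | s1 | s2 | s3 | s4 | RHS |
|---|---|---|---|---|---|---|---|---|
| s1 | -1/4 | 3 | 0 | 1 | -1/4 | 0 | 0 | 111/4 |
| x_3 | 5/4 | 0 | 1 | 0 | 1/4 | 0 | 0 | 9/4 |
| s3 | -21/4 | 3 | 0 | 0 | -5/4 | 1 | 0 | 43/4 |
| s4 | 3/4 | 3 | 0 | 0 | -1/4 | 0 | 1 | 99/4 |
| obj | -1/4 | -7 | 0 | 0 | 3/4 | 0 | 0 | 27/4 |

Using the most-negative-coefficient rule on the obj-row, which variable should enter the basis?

Negative obj-row entries: x_1: -1/4, x_2: -7.
The most negative is -7 in column x_2, so x_2 enters.

x_2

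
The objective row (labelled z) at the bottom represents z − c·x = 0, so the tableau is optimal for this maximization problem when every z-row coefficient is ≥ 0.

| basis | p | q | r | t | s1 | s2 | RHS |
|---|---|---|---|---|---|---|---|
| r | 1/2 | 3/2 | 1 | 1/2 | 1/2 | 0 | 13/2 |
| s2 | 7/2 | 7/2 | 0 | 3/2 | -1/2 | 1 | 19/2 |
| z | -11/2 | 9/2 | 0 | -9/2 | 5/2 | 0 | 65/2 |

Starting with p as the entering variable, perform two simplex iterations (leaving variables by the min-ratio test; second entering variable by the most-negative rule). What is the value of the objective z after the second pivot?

61

Ratio test on column p — row 1: (13/2)/(1/2) = 13; row 2: (19/2)/(7/2) = 19/7. Minimum is 19/7 at row 2 (s2 leaves); pivot element 7/2.
Pivot on row 2; the z-row RHS becomes 65/2 − (-11/2)·(19/7) = 332/7.
Next entering variable (most negative z-row entry -15/7): t.
Ratio test on column t — row 1: (36/7)/(2/7) = 18; row 2: (19/7)/(3/7) = 19/3. Minimum is 19/3 at row 2 (p leaves); pivot element 3/7.
After the second pivot the z-row RHS is 332/7 − (-15/7)·(19/3) = 61.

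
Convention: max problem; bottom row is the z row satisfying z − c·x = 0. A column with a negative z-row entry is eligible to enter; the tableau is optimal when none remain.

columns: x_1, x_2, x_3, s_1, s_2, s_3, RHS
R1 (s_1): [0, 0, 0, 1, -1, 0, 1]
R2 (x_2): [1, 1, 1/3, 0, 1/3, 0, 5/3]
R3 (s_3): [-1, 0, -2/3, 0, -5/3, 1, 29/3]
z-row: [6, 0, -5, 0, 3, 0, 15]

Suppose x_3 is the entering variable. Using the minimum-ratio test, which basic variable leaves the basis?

Column x_3 entries and ratios — s_1: 0 ≤ 0, skip; x_2: (5/3)/(1/3) = 5; s_3: -2/3 ≤ 0, skip.
Smallest ratio is 5 in the row of x_2, so x_2 leaves.

x_2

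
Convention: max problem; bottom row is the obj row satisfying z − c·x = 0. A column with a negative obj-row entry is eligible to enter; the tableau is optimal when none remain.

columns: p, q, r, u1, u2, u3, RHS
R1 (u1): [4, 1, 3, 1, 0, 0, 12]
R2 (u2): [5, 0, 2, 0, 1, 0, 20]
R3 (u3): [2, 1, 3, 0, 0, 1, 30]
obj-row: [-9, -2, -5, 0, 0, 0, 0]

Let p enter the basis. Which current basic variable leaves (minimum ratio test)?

u1

Column p entries and ratios — u1: 12/4 = 3; u2: 20/5 = 4; u3: 30/2 = 15.
Smallest ratio is 3 in the row of u1, so u1 leaves.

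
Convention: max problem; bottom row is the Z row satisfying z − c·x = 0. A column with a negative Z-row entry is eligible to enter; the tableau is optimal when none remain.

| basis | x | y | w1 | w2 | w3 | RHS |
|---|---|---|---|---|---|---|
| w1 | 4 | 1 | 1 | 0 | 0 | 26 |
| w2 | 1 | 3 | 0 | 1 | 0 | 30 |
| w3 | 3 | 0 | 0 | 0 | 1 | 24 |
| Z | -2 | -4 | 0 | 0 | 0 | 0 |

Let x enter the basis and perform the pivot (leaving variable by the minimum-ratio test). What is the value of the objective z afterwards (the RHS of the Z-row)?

Ratio test on column x — row 1: 26/4 = 13/2; row 2: 30/1 = 30; row 3: 24/3 = 8. Minimum is 13/2 at row 1 (w1 leaves); pivot element 4.
Pivot on row 1; the Z-row RHS becomes 0 − (-2)·(13/2) = 13.

13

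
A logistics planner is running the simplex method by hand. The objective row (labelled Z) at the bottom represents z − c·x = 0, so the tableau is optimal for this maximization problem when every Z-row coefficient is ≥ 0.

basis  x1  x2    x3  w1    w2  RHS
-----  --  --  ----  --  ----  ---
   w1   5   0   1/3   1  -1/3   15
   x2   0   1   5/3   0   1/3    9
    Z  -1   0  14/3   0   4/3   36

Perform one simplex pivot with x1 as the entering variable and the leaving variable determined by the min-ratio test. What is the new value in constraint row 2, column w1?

0

Ratio test on column x1 — row 1: 15/5 = 3; row 2: entry 0 ≤ 0. Minimum is 3 at row 1 (w1 leaves); pivot element 5.
Divide row 1 by 5; eliminate column x1 from the other rows.
Row 2 update in column w1: 0 − 0·(1/5) = 0.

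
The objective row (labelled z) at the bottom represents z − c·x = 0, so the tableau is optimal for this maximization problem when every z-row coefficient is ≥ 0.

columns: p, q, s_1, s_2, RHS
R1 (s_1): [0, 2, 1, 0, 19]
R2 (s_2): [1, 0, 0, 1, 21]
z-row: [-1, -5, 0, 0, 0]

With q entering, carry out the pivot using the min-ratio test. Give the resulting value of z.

95/2

Ratio test on column q — row 1: 19/2 = 19/2; row 2: entry 0 ≤ 0. Minimum is 19/2 at row 1 (s_1 leaves); pivot element 2.
Pivot on row 1; the z-row RHS becomes 0 − (-5)·(19/2) = 95/2.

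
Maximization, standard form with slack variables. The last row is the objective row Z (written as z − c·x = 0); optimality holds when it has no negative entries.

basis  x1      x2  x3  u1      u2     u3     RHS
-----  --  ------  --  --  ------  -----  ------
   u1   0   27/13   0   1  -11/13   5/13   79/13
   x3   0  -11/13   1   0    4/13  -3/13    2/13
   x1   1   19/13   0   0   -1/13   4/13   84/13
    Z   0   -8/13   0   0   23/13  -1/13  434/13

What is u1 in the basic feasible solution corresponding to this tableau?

u1 is basic (row 1); its value is the RHS of that row, 79/13.

79/13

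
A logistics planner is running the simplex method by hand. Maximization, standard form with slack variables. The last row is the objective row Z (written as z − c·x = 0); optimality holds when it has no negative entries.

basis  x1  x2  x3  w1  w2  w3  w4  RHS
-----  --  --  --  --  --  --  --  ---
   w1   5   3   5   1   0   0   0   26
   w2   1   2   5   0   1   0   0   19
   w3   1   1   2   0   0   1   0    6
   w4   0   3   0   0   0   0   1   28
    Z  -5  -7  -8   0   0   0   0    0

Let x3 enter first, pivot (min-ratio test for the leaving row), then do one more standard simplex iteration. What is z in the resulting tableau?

42

Ratio test on column x3 — row 1: 26/5 = 26/5; row 2: 19/5 = 19/5; row 3: 6/2 = 3; row 4: entry 0 ≤ 0. Minimum is 3 at row 3 (w3 leaves); pivot element 2.
Pivot on row 3; the Z-row RHS becomes 0 − (-8)·3 = 24.
Next entering variable (most negative Z-row entry -3): x2.
Ratio test on column x2 — row 1: 11/(1/2) = 22; row 2: entry -1/2 ≤ 0; row 3: 3/(1/2) = 6; row 4: 28/3 = 28/3. Minimum is 6 at row 3 (x3 leaves); pivot element 1/2.
After the second pivot the Z-row RHS is 24 − (-3)·6 = 42.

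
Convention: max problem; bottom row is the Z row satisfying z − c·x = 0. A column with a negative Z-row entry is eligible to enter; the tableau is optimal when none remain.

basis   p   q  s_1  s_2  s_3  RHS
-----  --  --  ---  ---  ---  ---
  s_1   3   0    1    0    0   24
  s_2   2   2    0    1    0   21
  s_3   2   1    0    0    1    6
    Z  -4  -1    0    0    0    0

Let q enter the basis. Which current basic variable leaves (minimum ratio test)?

s_3

Column q entries and ratios — s_1: 0 ≤ 0, skip; s_2: 21/2 = 21/2; s_3: 6/1 = 6.
Smallest ratio is 6 in the row of s_3, so s_3 leaves.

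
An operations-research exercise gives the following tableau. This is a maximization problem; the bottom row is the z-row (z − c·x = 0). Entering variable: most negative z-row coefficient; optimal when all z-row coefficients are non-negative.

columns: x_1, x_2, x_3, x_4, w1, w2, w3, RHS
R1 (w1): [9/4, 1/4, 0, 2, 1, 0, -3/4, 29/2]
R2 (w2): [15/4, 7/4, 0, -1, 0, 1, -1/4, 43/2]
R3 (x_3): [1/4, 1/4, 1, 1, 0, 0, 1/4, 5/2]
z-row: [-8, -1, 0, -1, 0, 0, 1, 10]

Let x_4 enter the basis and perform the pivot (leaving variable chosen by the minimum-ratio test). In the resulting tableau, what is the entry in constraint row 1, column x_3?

Ratio test on column x_4 — row 1: (29/2)/2 = 29/4; row 2: entry -1 ≤ 0; row 3: (5/2)/1 = 5/2. Minimum is 5/2 at row 3 (x_3 leaves); pivot element 1.
Divide row 3 by 1; eliminate column x_4 from the other rows.
Row 1 update in column x_3: 0 − 2·1 = -2.

-2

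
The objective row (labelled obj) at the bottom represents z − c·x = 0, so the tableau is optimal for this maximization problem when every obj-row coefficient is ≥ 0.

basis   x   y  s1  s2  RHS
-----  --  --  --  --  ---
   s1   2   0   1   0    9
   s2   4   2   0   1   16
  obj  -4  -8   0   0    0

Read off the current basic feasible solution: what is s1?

s1 is basic (row 1); its value is the RHS of that row, 9.

9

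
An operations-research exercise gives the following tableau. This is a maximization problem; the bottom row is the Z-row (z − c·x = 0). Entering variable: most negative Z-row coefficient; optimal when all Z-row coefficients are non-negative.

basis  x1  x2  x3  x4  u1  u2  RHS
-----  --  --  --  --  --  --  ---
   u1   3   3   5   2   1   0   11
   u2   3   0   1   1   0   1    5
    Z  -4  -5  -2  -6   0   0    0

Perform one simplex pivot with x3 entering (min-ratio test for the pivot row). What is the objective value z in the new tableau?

Ratio test on column x3 — row 1: 11/5 = 11/5; row 2: 5/1 = 5. Minimum is 11/5 at row 1 (u1 leaves); pivot element 5.
Pivot on row 1; the Z-row RHS becomes 0 − (-2)·(11/5) = 22/5.

22/5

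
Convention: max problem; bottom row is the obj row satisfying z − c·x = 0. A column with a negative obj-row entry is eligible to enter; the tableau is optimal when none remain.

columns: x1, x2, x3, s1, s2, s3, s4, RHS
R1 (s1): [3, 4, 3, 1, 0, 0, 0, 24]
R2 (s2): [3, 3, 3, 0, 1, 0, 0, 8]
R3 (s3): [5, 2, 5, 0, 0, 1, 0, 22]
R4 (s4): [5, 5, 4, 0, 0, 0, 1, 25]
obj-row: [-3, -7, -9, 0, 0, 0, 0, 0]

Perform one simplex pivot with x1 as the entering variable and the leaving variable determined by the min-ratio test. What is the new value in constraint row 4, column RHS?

Ratio test on column x1 — row 1: 24/3 = 8; row 2: 8/3 = 8/3; row 3: 22/5 = 22/5; row 4: 25/5 = 5. Minimum is 8/3 at row 2 (s2 leaves); pivot element 3.
Divide row 2 by 3; eliminate column x1 from the other rows.
Row 4 update in column RHS: 25 − 5·(8/3) = 35/3.

35/3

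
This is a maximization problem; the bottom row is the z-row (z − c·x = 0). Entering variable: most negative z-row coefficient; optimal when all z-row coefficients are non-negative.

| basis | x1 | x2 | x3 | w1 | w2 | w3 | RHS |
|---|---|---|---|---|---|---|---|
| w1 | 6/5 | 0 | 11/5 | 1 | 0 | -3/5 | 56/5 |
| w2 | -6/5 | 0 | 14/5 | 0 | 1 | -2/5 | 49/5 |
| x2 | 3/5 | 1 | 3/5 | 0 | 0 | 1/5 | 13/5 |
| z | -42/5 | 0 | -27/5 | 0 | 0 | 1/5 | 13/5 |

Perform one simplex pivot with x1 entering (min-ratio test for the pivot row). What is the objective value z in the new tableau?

Ratio test on column x1 — row 1: (56/5)/(6/5) = 28/3; row 2: entry -6/5 ≤ 0; row 3: (13/5)/(3/5) = 13/3. Minimum is 13/3 at row 3 (x2 leaves); pivot element 3/5.
Pivot on row 3; the z-row RHS becomes 13/5 − (-42/5)·(13/3) = 39.

39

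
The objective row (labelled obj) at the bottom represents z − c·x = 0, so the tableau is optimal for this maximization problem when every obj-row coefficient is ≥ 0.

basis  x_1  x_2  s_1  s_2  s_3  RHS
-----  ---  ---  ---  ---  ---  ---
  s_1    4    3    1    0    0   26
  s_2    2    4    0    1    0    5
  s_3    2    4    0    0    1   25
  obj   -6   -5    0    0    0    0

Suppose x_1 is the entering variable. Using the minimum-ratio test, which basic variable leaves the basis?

Column x_1 entries and ratios — s_1: 26/4 = 13/2; s_2: 5/2 = 5/2; s_3: 25/2 = 25/2.
Smallest ratio is 5/2 in the row of s_2, so s_2 leaves.

s_2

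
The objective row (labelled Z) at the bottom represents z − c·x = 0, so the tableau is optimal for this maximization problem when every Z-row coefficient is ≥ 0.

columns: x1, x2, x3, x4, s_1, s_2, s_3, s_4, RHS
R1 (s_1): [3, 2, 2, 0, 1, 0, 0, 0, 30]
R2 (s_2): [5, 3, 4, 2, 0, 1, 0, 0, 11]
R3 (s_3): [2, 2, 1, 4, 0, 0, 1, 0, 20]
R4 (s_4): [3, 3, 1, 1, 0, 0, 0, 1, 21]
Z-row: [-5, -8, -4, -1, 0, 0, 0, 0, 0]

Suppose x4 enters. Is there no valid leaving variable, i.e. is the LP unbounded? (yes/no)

Column x4 has positive entries in row(s) 2, 3, 4, so the ratio test bounds it — not unbounded.

no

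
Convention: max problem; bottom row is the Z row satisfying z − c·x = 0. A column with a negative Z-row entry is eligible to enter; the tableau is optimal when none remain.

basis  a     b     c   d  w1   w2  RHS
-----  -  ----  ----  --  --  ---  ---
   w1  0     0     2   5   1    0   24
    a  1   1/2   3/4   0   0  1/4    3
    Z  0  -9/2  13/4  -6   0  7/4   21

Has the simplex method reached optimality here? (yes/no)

no

The Z-row has a negative entry -6 in column d, so it is not optimal.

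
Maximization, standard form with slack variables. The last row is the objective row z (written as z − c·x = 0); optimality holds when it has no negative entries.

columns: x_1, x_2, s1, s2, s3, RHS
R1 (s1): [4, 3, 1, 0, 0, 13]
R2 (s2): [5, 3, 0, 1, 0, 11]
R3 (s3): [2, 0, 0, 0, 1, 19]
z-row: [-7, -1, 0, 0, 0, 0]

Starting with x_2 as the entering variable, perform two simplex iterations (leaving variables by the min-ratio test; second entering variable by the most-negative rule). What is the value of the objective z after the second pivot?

77/5

Ratio test on column x_2 — row 1: 13/3 = 13/3; row 2: 11/3 = 11/3; row 3: entry 0 ≤ 0. Minimum is 11/3 at row 2 (s2 leaves); pivot element 3.
Pivot on row 2; the z-row RHS becomes 0 − (-1)·(11/3) = 11/3.
Next entering variable (most negative z-row entry -16/3): x_1.
Ratio test on column x_1 — row 1: entry -1 ≤ 0; row 2: (11/3)/(5/3) = 11/5; row 3: 19/2 = 19/2. Minimum is 11/5 at row 2 (x_2 leaves); pivot element 5/3.
After the second pivot the z-row RHS is 11/3 − (-16/3)·(11/5) = 77/5.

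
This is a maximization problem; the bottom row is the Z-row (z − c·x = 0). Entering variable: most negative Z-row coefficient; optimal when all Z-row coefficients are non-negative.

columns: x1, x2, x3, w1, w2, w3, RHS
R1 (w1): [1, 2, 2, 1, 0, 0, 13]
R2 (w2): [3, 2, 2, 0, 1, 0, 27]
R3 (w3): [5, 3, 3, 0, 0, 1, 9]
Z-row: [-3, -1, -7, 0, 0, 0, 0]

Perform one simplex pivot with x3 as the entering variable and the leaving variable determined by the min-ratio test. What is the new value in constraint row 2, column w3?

Ratio test on column x3 — row 1: 13/2 = 13/2; row 2: 27/2 = 27/2; row 3: 9/3 = 3. Minimum is 3 at row 3 (w3 leaves); pivot element 3.
Divide row 3 by 3; eliminate column x3 from the other rows.
Row 2 update in column w3: 0 − 2·(1/3) = -2/3.

-2/3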